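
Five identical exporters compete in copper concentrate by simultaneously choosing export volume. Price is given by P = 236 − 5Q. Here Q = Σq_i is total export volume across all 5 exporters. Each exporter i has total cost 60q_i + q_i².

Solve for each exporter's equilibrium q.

5.5

A representative exporter's profit is π_i = q_i(236 − 5Q) − 60q_i − q_i², with Q = q_i + Σ_{j≠i} q_j.
First-order condition: 176 − 12q_i − 5Σ_{j≠i} q_j = 0.
Imposing symmetry (q_j = q for all j) turns Σ_{j≠i} q_j into 4q, so 176 = 32q and q = 5.5.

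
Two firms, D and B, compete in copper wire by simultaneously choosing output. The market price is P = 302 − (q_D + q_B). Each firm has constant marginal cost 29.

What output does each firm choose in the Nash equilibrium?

91

Firm D's profit: π = q_D(302 − (q_D + q_B)) − 29q_D.
∂π/∂q_D = 273 − 2q_D − q_B = 0, so q_D = 136.5 − 0.5q_B.
By symmetry q_B = q_D; substituting into the reaction function, 1.5q_D = 136.5 and q_D = 91.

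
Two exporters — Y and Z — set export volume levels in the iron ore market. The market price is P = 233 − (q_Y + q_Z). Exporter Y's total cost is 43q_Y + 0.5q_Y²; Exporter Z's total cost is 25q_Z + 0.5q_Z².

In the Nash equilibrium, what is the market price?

Exporter Y's profit: π = q_Y(233 − (q_Y + q_Z)) − 43q_Y − 0.5q_Y².
∂π/∂q_Y = 190 − 3q_Y − q_Z = 0, so q_Y = 190/3 − (1/3)q_Z.
By the same steps for Z: q_Z = 208/3 − (1/3)q_Y.
Substituting the second reaction function into the first: q_Y = 190/3 − (1/3)(208/3 − (1/3)q_Y), which gives (8/9)q_Y = 362/9 ⇒ q_Y = 45.25.
Then q_Z = 208/3 − (1/3)·45.25 = 54.25.
Equilibrium price: P = 233 − 99.5 = 133.5.

133.5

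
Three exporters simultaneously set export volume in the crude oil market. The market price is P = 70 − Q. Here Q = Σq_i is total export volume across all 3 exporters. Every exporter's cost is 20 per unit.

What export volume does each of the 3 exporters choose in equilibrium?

12.5

A representative exporter's profit is π_i = q_i(70 − Q) − 20q_i, with Q = q_i + Σ_{j≠i} q_j.
First-order condition: 50 − 2q_i − Σ_{j≠i} q_j = 0.
Imposing symmetry (q_j = q for all j) turns Σ_{j≠i} q_j into 2q, so 50 = 4q and q = 12.5.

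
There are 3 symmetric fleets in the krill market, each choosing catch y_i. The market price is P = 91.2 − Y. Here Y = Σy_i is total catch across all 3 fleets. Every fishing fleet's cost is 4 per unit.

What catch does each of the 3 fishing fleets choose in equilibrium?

21.8

A representative fishing fleet's profit is π_i = y_i(91.2 − Y) − 4y_i, with Y = y_i + Σ_{j≠i} y_j.
First-order condition: 87.2 − 2y_i − Σ_{j≠i} y_j = 0.
In a symmetric equilibrium every fishing fleet chooses the same y, so Σ_{j≠i} y_j = 2y. The condition becomes 87.2 − 4y = 0, giving y = 87.2/4 = 21.8.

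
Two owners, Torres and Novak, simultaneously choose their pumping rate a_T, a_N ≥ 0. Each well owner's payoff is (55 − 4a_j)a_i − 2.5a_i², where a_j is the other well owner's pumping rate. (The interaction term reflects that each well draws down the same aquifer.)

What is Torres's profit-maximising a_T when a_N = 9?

Torres's payoff is (55 − 4a_N)a_T − 2.5a_T².
∂π/∂a_T = 55 − 4a_N − 5a_T = 0, so a_T = 11 − 0.8a_N.
At a_N = 9: a_T = 11 − 0.8·9 = 3.8.

3.8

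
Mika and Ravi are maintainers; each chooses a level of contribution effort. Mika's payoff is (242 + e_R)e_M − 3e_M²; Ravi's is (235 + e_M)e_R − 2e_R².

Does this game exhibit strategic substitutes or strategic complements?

strategic complements

Expanding Mika's payoff: 242e_M + e_Re_M − 3e_M².
∂π/∂e_M = 242 + e_R − 6e_M = 0, so e_M = 121/3 + (1/6)e_R.
The best-response slope de_M/de_R = 1/6 > 0: the reaction function is upward-sloping, so the choices are strategic complements.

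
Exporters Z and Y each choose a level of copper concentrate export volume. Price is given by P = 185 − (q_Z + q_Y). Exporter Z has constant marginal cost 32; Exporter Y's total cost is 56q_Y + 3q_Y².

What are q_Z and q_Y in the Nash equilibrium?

Exporter Z's profit: π = q_Z(185 − (q_Z + q_Y)) − 32q_Z.
∂π/∂q_Z = 153 − 2q_Z − q_Y = 0, so q_Z = 76.5 − 0.5q_Y.
For Y: ∂π/∂q_Y = 129 − 8q_Y − q_Z = 0 ⇒ q_Y = 16.125 − 0.125q_Z.
Solving the two reaction functions simultaneously: (1 − (−0.5)(−0.125))q_Z = 76.5 − 0.5·16.125, so 0.9375q_Z = 68.4375 and q_Z = 73.
Then q_Y = 16.125 − 0.125·73 = 7.

73, 7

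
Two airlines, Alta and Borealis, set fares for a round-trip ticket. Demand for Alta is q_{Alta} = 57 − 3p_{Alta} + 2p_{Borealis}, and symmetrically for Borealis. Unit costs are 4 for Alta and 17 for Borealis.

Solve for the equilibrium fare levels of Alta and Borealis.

Alta's profit: π = (p_{Alta} − 4)(57 − 3p_{Alta} + 2p_{Borealis}).
∂π/∂p_{Alta} = 69 − 6p_{Alta} + 2p_{Borealis} = 0 ⇒ p_{Alta} = 11.5 + (1/3)p_{Borealis}.
Similarly p_{Borealis} = 18 + (1/3)p_{Alta}.
Solving the two reaction functions simultaneously: (1 − (1/3)(1/3))p_{Alta} = 11.5 + (1/3)·18, so (8/9)p_{Alta} = 17.5 and p_{Alta} = 19.6875.
Then p_{Borealis} = 18 + (1/3)·19.6875 = 24.5625.

19.6875, 24.5625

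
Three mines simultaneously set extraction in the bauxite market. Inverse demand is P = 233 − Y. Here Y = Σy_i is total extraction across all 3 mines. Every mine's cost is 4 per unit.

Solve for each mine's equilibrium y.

57.25

A representative mine's profit is π_i = y_i(233 − Y) − 4y_i, with Y = y_i + Σ_{j≠i} y_j.
First-order condition: 229 − 2y_i − Σ_{j≠i} y_j = 0.
With identical mines, set every y_j = y: then 229 − 2y − 2y = 0, i.e. y = 229/4 = 57.25.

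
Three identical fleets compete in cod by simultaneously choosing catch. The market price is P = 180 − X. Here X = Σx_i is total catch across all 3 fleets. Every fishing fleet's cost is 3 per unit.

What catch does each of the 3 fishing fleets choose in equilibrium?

A representative fishing fleet's profit is π_i = x_i(180 − X) − 3x_i, with X = x_i + Σ_{j≠i} x_j.
First-order condition: 177 − 2x_i − Σ_{j≠i} x_j = 0.
With identical fishing fleets, set every x_j = x: then 177 − 2x − 2x = 0, i.e. x = 177/4 = 44.25.

44.25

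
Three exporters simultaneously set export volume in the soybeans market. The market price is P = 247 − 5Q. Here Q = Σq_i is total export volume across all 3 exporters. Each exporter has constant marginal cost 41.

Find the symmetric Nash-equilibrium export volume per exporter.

10.3

A representative exporter's profit is π_i = q_i(247 − 5Q) − 41q_i, with Q = q_i + Σ_{j≠i} q_j.
First-order condition: 206 − 10q_i − 5Σ_{j≠i} q_j = 0.
With identical exporters, set every q_j = q: then 206 − 10q − 10q = 0, i.e. q = 206/20 = 10.3.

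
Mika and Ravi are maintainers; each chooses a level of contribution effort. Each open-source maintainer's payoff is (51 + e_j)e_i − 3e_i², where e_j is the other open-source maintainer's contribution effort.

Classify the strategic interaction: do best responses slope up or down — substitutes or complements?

strategic complements

Mika's payoff is (51 + e_R)e_M − 3e_M².
∂π/∂e_M = 51 + e_R − 6e_M = 0, so e_M = 8.5 + (1/6)e_R.
The best-response slope de_M/de_R = 1/6 > 0: the reaction function is upward-sloping, so the choices are strategic complements.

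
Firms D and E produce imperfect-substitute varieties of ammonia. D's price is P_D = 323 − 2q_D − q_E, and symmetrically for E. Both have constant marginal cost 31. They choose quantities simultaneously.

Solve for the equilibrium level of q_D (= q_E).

Firm D's profit: π = q_D(323 − 2q_D − q_E) − 31q_D.
∂π/∂q_D = 292 − 4q_D − q_E = 0 ⇒ q_D = 73 − 0.25q_E.
Setting q_D = q_E in the reaction function: q_D = 73 − 0.25q_D, so q_D = 73 / 1.25 = 58.4.

58.4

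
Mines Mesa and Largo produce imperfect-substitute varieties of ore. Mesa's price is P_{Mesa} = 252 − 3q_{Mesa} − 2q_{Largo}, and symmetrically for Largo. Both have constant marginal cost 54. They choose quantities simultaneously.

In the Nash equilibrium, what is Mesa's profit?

Mine Mesa's profit: π = q_{Mesa}(252 − 3q_{Mesa} − 2q_{Largo}) − 54q_{Mesa}.
∂π/∂q_{Mesa} = 198 − 6q_{Mesa} − 2q_{Largo} = 0 ⇒ q_{Mesa} = 33 − (1/3)q_{Largo}.
By symmetry q_{Largo} = q_{Mesa}; substituting into the reaction function, (4/3)q_{Mesa} = 33 and q_{Mesa} = 24.75.
P_{Mesa} = 252 − 3·24.75 − 2·24.75 = 128.25.
Profit = (128.25 − 54)·24.75 = 1837.6875.

1837.6875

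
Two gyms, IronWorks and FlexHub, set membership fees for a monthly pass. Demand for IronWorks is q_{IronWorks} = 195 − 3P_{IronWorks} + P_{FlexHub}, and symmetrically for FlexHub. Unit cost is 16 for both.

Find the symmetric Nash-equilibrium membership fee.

48.6

IronWorks's profit: π = (P_{IronWorks} − 16)(195 − 3P_{IronWorks} + P_{FlexHub}).
∂π/∂P_{IronWorks} = 243 − 6P_{IronWorks} + P_{FlexHub} = 0 ⇒ P_{IronWorks} = 40.5 + (1/6)P_{FlexHub}.
By symmetry P_{FlexHub} = P_{IronWorks}; substituting into the reaction function, (5/6)P_{IronWorks} = 40.5 and P_{IronWorks} = 48.6.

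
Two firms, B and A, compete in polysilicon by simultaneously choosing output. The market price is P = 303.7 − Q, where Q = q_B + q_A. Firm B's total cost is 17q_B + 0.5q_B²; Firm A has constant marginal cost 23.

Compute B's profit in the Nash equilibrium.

Firm B's profit: π = q_B(303.7 − (q_B + q_A)) − 17q_B − 0.5q_B².
∂π/∂q_B = 286.7 − 3q_B − q_A = 0, so q_B = 2867/30 − (1/3)q_A.
For A: ∂π/∂q_A = 280.7 − 2q_A − q_B = 0 ⇒ q_A = 140.35 − 0.5q_B.
Plugging q_A into B's best response: q_B = 2867/30 − (1/3)(140.35 − 0.5q_B) ⇒ (5/6)q_B = 2927/60, so q_B = 58.54.
Then q_A = 140.35 − 0.5·58.54 = 111.08.
Price P = 303.7 − 169.62 = 134.08.
B's profit: (134.08 − 17)·58.54 − 0.5(58.54)² = 5140.3974.

5140.3974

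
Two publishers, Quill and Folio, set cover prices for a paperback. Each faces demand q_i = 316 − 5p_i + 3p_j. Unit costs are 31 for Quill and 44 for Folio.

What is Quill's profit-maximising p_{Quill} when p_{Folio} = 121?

Quill's profit: π = (p_{Quill} − 31)(316 − 5p_{Quill} + 3p_{Folio}).
∂π/∂p_{Quill} = 471 − 10p_{Quill} + 3p_{Folio} = 0 ⇒ p_{Quill} = 47.1 + 0.3p_{Folio}.
At p_{Folio} = 121: p_{Quill} = 47.1 + 0.3·121 = 83.4.

83.4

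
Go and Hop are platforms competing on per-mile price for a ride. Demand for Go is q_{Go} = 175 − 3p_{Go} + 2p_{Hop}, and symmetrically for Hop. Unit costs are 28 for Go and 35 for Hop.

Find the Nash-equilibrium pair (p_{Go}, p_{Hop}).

Go's profit: π = (p_{Go} − 28)(175 − 3p_{Go} + 2p_{Hop}).
∂π/∂p_{Go} = 259 − 6p_{Go} + 2p_{Hop} = 0 ⇒ p_{Go} = 259/6 + (1/3)p_{Hop}.
Similarly p_{Hop} = 140/3 + (1/3)p_{Go}.
Substituting the second reaction function into the first: p_{Go} = 259/6 + (1/3)(140/3 + (1/3)p_{Go}), which gives (8/9)p_{Go} = 1057/18 ⇒ p_{Go} = 66.0625.
Then p_{Hop} = 140/3 + (1/3)·66.0625 = 68.6875.

66.0625, 68.6875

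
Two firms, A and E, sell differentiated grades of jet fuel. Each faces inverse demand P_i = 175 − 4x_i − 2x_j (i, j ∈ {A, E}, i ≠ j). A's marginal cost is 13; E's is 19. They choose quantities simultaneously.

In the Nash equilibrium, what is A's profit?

Firm A's profit: π = x_A(175 − 4x_A − 2x_E) − 13x_A.
∂π/∂x_A = 162 − 8x_A − 2x_E = 0 ⇒ x_A = 20.25 − 0.25x_E.
Similarly x_E = 19.5 − 0.25x_A.
Solving the two reaction functions simultaneously: (1 − (−0.25)(−0.25))x_A = 20.25 − 0.25·19.5, so 0.9375x_A = 15.375 and x_A = 16.4.
Then x_E = 19.5 − 0.25·16.4 = 15.4.
P_A = 175 − 4·16.4 − 2·15.4 = 78.6.
Profit = (78.6 − 13)·16.4 = 1075.84.

1075.84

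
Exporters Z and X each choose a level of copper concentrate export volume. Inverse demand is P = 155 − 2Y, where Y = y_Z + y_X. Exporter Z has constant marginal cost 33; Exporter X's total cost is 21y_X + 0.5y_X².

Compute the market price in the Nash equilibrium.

75.75

Exporter Z's profit: π = y_Z(155 − 2(y_Z + y_X)) − 33y_Z.
∂π/∂y_Z = 122 − 4y_Z − 2y_X = 0, so y_Z = 30.5 − 0.5y_X.
For X: ∂π/∂y_X = 134 − 5y_X − 2y_Z = 0 ⇒ y_X = 26.8 − 0.4y_Z.
Substituting the second reaction function into the first: y_Z = 30.5 − 0.5(26.8 − 0.4y_Z), which gives 0.8y_Z = 17.1 ⇒ y_Z = 21.375.
Then y_X = 26.8 − 0.4·21.375 = 18.25.
Equilibrium price: P = 155 − 2·39.625 = 75.75.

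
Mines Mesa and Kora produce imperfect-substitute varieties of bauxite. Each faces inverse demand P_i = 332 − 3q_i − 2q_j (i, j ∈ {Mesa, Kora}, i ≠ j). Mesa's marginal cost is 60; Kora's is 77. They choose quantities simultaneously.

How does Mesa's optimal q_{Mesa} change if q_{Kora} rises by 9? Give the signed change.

Mine Mesa's profit: π = q_{Mesa}(332 − 3q_{Mesa} − 2q_{Kora}) − 60q_{Mesa}.
∂π/∂q_{Mesa} = 272 − 6q_{Mesa} − 2q_{Kora} = 0 ⇒ q_{Mesa} = 136/3 − (1/3)q_{Kora}.
The reaction-function slope is −1/3, so a 9-unit rise in q_{Kora} moves q_{Mesa} by −1/3 × 9 = −3. Mesa's best response falls — the actions are strategic substitutes.

-3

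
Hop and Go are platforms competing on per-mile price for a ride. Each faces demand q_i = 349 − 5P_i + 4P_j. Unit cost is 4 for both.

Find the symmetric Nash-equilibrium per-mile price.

Hop's profit: π = (P_{Hop} − 4)(349 − 5P_{Hop} + 4P_{Go}).
∂π/∂P_{Hop} = 369 − 10P_{Hop} + 4P_{Go} = 0 ⇒ P_{Hop} = 36.9 + 0.4P_{Go}.
By symmetry P_{Go} = P_{Hop}; substituting into the reaction function, 0.6P_{Hop} = 36.9 and P_{Hop} = 61.5.

61.5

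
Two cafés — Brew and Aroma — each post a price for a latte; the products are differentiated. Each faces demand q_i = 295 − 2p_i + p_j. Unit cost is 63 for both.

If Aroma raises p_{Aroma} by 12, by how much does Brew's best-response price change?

3

Brew's profit: π = (p_{Brew} − 63)(295 − 2p_{Brew} + p_{Aroma}).
∂π/∂p_{Brew} = 421 − 4p_{Brew} + p_{Aroma} = 0 ⇒ p_{Brew} = 105.25 + 0.25p_{Aroma}.
The reaction-function slope is 0.25, so a 12-unit rise in p_{Aroma} moves p_{Brew} by 0.25 × 12 = 3. Brew's best response rises — the actions are strategic complements.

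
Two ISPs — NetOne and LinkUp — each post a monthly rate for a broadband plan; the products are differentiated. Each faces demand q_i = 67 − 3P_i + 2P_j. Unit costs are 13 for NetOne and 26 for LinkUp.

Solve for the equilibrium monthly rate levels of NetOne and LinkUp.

NetOne's profit: π = (P_{NetOne} − 13)(67 − 3P_{NetOne} + 2P_{LinkUp}).
∂π/∂P_{NetOne} = 106 − 6P_{NetOne} + 2P_{LinkUp} = 0 ⇒ P_{NetOne} = 53/3 + (1/3)P_{LinkUp}.
Similarly P_{LinkUp} = 145/6 + (1/3)P_{NetOne}.
Plugging P_{LinkUp} into NetOne's best response: P_{NetOne} = 53/3 + (1/3)(145/6 + (1/3)P_{NetOne}) ⇒ (8/9)P_{NetOne} = 463/18, so P_{NetOne} = 28.9375.
Then P_{LinkUp} = 145/6 + (1/3)·28.9375 = 33.8125.

28.9375, 33.8125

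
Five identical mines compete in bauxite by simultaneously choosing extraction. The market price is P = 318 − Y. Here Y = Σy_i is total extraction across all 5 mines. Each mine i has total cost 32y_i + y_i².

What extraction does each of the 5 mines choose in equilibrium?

35.75

A representative mine's profit is π_i = y_i(318 − Y) − 32y_i − y_i², with Y = y_i + Σ_{j≠i} y_j.
First-order condition: 286 − 4y_i − Σ_{j≠i} y_j = 0.
In a symmetric equilibrium every mine chooses the same y, so Σ_{j≠i} y_j = 4y. The condition becomes 286 − 8y = 0, giving y = 286/8 = 35.75.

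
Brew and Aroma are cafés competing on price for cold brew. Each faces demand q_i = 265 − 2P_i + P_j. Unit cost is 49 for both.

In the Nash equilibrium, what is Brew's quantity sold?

144

Brew's profit: π = (P_{Brew} − 49)(265 − 2P_{Brew} + P_{Aroma}).
∂π/∂P_{Brew} = 363 − 4P_{Brew} + P_{Aroma} = 0 ⇒ P_{Brew} = 90.75 + 0.25P_{Aroma}.
Setting P_{Brew} = P_{Aroma} in the reaction function: P_{Brew} = 90.75 + 0.25P_{Brew}, so P_{Brew} = 90.75 / 0.75 = 121.
q_{Brew} = 265 − 2·121 + 121 = 144.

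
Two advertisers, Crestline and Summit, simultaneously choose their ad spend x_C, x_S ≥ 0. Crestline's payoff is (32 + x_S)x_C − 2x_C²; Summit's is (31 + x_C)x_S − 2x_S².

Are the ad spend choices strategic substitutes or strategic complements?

Expanding Crestline's payoff: 32x_C + x_Sx_C − 2x_C².
∂π/∂x_C = 32 + x_S − 4x_C = 0, so x_C = 8 + 0.25x_S.
The best-response slope dx_C/dx_S = 0.25 > 0: the reaction function is upward-sloping, so the choices are strategic complements.

strategic complements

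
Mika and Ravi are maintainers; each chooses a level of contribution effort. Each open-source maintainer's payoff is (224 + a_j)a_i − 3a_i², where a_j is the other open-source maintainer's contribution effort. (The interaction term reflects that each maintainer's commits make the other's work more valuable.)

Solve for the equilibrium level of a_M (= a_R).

44.8

Mika's payoff is (224 + a_R)a_M − 3a_M².
∂π/∂a_M = 224 + a_R − 6a_M = 0, so a_M = 112/3 + (1/6)a_R.
By symmetry a_R = a_M; substituting into the reaction function, (5/6)a_M = 112/3 and a_M = 44.8.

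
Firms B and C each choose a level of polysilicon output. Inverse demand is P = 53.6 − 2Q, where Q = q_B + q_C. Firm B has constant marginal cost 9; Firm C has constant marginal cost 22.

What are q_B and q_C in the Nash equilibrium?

Firm B's profit: π = q_B(53.6 − 2(q_B + q_C)) − 9q_B.
∂π/∂q_B = 44.6 − 4q_B − 2q_C = 0, so q_B = 11.15 − 0.5q_C.
By the same steps for C: q_C = 7.9 − 0.5q_B.
Plugging q_C into B's best response: q_B = 11.15 − 0.5(7.9 − 0.5q_B) ⇒ 0.75q_B = 7.2, so q_B = 9.6.
Then q_C = 7.9 − 0.5·9.6 = 3.1.

9.6, 3.1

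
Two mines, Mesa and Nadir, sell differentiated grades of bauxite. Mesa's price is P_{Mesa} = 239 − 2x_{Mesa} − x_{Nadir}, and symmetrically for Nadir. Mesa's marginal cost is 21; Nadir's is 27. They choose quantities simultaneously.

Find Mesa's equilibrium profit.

Mine Mesa's profit: π = x_{Mesa}(239 − 2x_{Mesa} − x_{Nadir}) − 21x_{Mesa}.
∂π/∂x_{Mesa} = 218 − 4x_{Mesa} − x_{Nadir} = 0 ⇒ x_{Mesa} = 54.5 − 0.25x_{Nadir}.
Similarly x_{Nadir} = 53 − 0.25x_{Mesa}.
Substituting the second reaction function into the first: x_{Mesa} = 54.5 − 0.25(53 − 0.25x_{Mesa}), which gives 0.9375x_{Mesa} = 41.25 ⇒ x_{Mesa} = 44.
Then x_{Nadir} = 53 − 0.25·44 = 42.
P_{Mesa} = 239 − 2·44 − 42 = 109.
Profit = (109 − 21)·44 = 3872.

3872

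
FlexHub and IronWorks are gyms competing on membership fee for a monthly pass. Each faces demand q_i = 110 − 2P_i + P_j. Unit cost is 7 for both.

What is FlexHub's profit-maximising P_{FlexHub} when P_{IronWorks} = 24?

37

FlexHub's profit: π = (P_{FlexHub} − 7)(110 − 2P_{FlexHub} + P_{IronWorks}).
∂π/∂P_{FlexHub} = 124 − 4P_{FlexHub} + P_{IronWorks} = 0 ⇒ P_{FlexHub} = 31 + 0.25P_{IronWorks}.
At P_{IronWorks} = 24: P_{FlexHub} = 31 + 0.25·24 = 37.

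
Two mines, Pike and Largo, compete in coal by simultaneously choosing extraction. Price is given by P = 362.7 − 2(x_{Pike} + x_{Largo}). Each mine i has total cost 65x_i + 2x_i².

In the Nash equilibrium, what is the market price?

243.62

Mine Pike's profit: π = x_{Pike}(362.7 − 2(x_{Pike} + x_{Largo})) − 65x_{Pike} − 2x_{Pike}².
∂π/∂x_{Pike} = 297.7 − 8x_{Pike} − 2x_{Largo} = 0, so x_{Pike} = 37.2125 − 0.25x_{Largo}.
The game is symmetric, so in equilibrium x_{Largo} = x_{Pike}: the reaction function gives 1.25x_{Pike} = 37.2125, hence x_{Pike} = 29.77.
Equilibrium price: P = 362.7 − 2·59.54 = 243.62.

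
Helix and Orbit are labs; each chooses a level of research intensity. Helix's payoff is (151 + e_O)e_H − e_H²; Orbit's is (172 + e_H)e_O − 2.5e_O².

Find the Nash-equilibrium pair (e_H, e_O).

Expanding Helix's payoff: 151e_H + e_Oe_H − e_H².
∂π/∂e_H = 151 + e_O − 2e_H = 0, so e_H = 75.5 + 0.5e_O.
Likewise for Orbit: e_O = 34.4 + 0.2e_H.
Substituting the second reaction function into the first: e_H = 75.5 + 0.5(34.4 + 0.2e_H), which gives 0.9e_H = 92.7 ⇒ e_H = 103.
Then e_O = 34.4 + 0.2·103 = 55.

103, 55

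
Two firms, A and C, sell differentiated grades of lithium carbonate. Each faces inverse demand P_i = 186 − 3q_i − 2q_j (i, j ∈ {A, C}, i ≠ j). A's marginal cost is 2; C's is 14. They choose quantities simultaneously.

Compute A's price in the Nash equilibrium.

Firm A's profit: π = q_A(186 − 3q_A − 2q_C) − 2q_A.
∂π/∂q_A = 184 − 6q_A − 2q_C = 0 ⇒ q_A = 92/3 − (1/3)q_C.
Similarly q_C = 86/3 − (1/3)q_A.
Solving the two reaction functions simultaneously: (1 − (−1/3)(−1/3))q_A = 92/3 − (1/3)·(86/3), so (8/9)q_A = 190/9 and q_A = 23.75.
Then q_C = 86/3 − (1/3)·23.75 = 20.75.
P_A = 186 − 3·23.75 − 2·20.75 = 73.25.

73.25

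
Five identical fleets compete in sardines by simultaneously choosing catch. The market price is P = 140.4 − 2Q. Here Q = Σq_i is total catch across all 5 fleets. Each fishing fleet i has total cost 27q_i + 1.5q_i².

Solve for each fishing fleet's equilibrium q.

7.56

A representative fishing fleet's profit is π_i = q_i(140.4 − 2Q) − 27q_i − 1.5q_i², with Q = q_i + Σ_{j≠i} q_j.
First-order condition: 113.4 − 7q_i − 2Σ_{j≠i} q_j = 0.
With identical fishing fleets, set every q_j = q: then 113.4 − 7q − 8q = 0, i.e. q = 113.4/15 = 7.56.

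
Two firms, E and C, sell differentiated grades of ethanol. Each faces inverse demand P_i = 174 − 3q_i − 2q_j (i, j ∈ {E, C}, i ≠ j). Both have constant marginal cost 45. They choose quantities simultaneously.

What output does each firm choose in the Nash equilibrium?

16.125

Firm E's profit: π = q_E(174 − 3q_E − 2q_C) − 45q_E.
∂π/∂q_E = 129 − 6q_E − 2q_C = 0 ⇒ q_E = 21.5 − (1/3)q_C.
Setting q_E = q_C in the reaction function: q_E = 21.5 − (1/3)q_E, so q_E = 21.5 / (4/3) = 16.125.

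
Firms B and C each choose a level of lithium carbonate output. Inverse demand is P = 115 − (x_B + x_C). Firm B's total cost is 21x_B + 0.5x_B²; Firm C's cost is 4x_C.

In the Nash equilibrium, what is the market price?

Firm B's profit: π = x_B(115 − (x_B + x_C)) − 21x_B − 0.5x_B².
∂π/∂x_B = 94 − 3x_B − x_C = 0, so x_B = 94/3 − (1/3)x_C.
For C: ∂π/∂x_C = 111 − 2x_C − x_B = 0 ⇒ x_C = 55.5 − 0.5x_B.
Plugging x_C into B's best response: x_B = 94/3 − (1/3)(55.5 − 0.5x_B) ⇒ (5/6)x_B = 77/6, so x_B = 15.4.
Then x_C = 55.5 − 0.5·15.4 = 47.8.
Equilibrium price: P = 115 − 63.2 = 51.8.

51.8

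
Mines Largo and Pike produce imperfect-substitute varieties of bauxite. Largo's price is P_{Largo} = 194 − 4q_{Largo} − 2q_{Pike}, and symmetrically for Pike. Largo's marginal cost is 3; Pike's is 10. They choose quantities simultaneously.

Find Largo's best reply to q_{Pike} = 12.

Mine Largo's profit: π = q_{Largo}(194 − 4q_{Largo} − 2q_{Pike}) − 3q_{Largo}.
∂π/∂q_{Largo} = 191 − 8q_{Largo} − 2q_{Pike} = 0 ⇒ q_{Largo} = 23.875 − 0.25q_{Pike}.
At q_{Pike} = 12: q_{Largo} = 23.875 − 0.25·12 = 20.875.

20.875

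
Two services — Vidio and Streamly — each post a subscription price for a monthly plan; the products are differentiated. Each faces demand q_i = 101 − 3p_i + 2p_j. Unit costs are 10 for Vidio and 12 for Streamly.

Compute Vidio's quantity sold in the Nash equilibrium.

69.375

Vidio's profit: π = (p_{Vidio} − 10)(101 − 3p_{Vidio} + 2p_{Streamly}).
∂π/∂p_{Vidio} = 131 − 6p_{Vidio} + 2p_{Streamly} = 0 ⇒ p_{Vidio} = 131/6 + (1/3)p_{Streamly}.
Similarly p_{Streamly} = 137/6 + (1/3)p_{Vidio}.
Substituting the second reaction function into the first: p_{Vidio} = 131/6 + (1/3)(137/6 + (1/3)p_{Vidio}), which gives (8/9)p_{Vidio} = 265/9 ⇒ p_{Vidio} = 33.125.
Then p_{Streamly} = 137/6 + (1/3)·33.125 = 33.875.
q_{Vidio} = 101 − 3·33.125 + 2·33.875 = 69.375.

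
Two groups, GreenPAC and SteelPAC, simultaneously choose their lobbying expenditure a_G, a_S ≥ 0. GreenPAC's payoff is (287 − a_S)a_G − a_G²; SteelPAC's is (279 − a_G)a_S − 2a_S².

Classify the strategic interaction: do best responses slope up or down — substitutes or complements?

Expanding GreenPAC's payoff: 287a_G − a_Sa_G − a_G².
∂π/∂a_G = 287 − a_S − 2a_G = 0, so a_G = 143.5 − 0.5a_S.
The best-response slope da_G/da_S = −0.5 < 0: the reaction function is downward-sloping, so the choices are strategic substitutes.

strategic substitutes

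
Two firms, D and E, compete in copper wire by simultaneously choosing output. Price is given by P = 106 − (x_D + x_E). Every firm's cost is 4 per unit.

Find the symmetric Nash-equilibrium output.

Firm D's profit: π = x_D(106 − (x_D + x_E)) − 4x_D.
∂π/∂x_D = 102 − 2x_D − x_E = 0, so x_D = 51 − 0.5x_E.
The game is symmetric, so in equilibrium x_E = x_D: the reaction function gives 1.5x_D = 51, hence x_D = 34.

34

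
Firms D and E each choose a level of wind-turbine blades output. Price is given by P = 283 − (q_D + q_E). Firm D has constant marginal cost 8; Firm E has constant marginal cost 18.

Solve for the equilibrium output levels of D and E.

Firm D's profit: π = q_D(283 − (q_D + q_E)) − 8q_D.
∂π/∂q_D = 275 − 2q_D − q_E = 0, so q_D = 137.5 − 0.5q_E.
By the same steps for E: q_E = 132.5 − 0.5q_D.
Solving the two reaction functions simultaneously: (1 − (−0.5)(−0.5))q_D = 137.5 − 0.5·132.5, so 0.75q_D = 71.25 and q_D = 95.
Then q_E = 132.5 − 0.5·95 = 85.

95, 85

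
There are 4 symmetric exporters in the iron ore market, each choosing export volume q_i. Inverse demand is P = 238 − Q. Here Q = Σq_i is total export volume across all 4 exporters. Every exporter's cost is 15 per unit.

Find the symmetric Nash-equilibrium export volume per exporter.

44.6

A representative exporter's profit is π_i = q_i(238 − Q) − 15q_i, with Q = q_i + Σ_{j≠i} q_j.
First-order condition: 223 − 2q_i − Σ_{j≠i} q_j = 0.
With identical exporters, set every q_j = q: then 223 − 2q − 3q = 0, i.e. q = 223/5 = 44.6.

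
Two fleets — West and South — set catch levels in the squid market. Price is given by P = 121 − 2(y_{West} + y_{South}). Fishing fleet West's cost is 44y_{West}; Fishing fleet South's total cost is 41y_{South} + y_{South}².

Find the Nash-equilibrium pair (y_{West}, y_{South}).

15.1, 8.3

Fishing fleet West's profit: π = y_{West}(121 − 2(y_{West} + y_{South})) − 44y_{West}.
∂π/∂y_{West} = 77 − 4y_{West} − 2y_{South} = 0, so y_{West} = 19.25 − 0.5y_{South}.
For South: ∂π/∂y_{South} = 80 − 6y_{South} − 2y_{West} = 0 ⇒ y_{South} = 40/3 − (1/3)y_{West}.
Plugging y_{South} into West's best response: y_{West} = 19.25 − 0.5(40/3 − (1/3)y_{West}) ⇒ (5/6)y_{West} = 151/12, so y_{West} = 15.1.
Then y_{South} = 40/3 − (1/3)·15.1 = 8.3.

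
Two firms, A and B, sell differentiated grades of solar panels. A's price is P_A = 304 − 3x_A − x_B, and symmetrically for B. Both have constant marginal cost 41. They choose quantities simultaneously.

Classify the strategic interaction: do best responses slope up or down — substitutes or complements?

Firm A's profit: π = x_A(304 − 3x_A − x_B) − 41x_A.
∂π/∂x_A = 263 − 6x_A − x_B = 0 ⇒ x_A = 263/6 − (1/6)x_B.
The best-response slope dx_A/dx_B = −1/6 < 0: the reaction function is downward-sloping, so the choices are strategic substitutes.

strategic substitutes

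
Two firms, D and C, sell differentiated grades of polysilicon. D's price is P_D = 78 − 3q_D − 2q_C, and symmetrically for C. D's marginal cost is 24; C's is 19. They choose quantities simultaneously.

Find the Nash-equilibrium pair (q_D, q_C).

Firm D's profit: π = q_D(78 − 3q_D − 2q_C) − 24q_D.
∂π/∂q_D = 54 − 6q_D − 2q_C = 0 ⇒ q_D = 9 − (1/3)q_C.
Similarly q_C = 59/6 − (1/3)q_D.
Plugging q_C into D's best response: q_D = 9 − (1/3)(59/6 − (1/3)q_D) ⇒ (8/9)q_D = 103/18, so q_D = 6.4375.
Then q_C = 59/6 − (1/3)·6.4375 = 7.6875.

6.4375, 7.6875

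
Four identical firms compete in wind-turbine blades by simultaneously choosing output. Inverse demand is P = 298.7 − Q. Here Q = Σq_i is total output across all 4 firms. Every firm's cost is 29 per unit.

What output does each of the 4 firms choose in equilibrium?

A representative firm's profit is π_i = q_i(298.7 − Q) − 29q_i, with Q = q_i + Σ_{j≠i} q_j.
First-order condition: 269.7 − 2q_i − Σ_{j≠i} q_j = 0.
With identical firms, set every q_j = q: then 269.7 − 2q − 3q = 0, i.e. q = 269.7/5 = 53.94.

53.94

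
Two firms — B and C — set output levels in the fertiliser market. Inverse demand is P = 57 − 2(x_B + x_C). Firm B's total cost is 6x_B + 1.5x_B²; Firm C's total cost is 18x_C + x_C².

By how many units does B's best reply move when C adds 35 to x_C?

-10

Firm B's profit: π = x_B(57 − 2(x_B + x_C)) − 6x_B − 1.5x_B².
∂π/∂x_B = 51 − 7x_B − 2x_C = 0, so x_B = 51/7 − (2/7)x_C.
The reaction-function slope is −2/7, so a 35-unit rise in x_C moves x_B by −2/7 × 35 = −10. B's best response falls — the actions are strategic substitutes.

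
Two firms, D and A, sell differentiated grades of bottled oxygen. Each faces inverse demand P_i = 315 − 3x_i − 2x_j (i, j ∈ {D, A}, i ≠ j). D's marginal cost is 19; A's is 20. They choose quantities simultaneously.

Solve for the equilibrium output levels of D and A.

Firm D's profit: π = x_D(315 − 3x_D − 2x_A) − 19x_D.
∂π/∂x_D = 296 − 6x_D − 2x_A = 0 ⇒ x_D = 148/3 − (1/3)x_A.
Similarly x_A = 295/6 − (1/3)x_D.
Substituting the second reaction function into the first: x_D = 148/3 − (1/3)(295/6 − (1/3)x_D), which gives (8/9)x_D = 593/18 ⇒ x_D = 37.0625.
Then x_A = 295/6 − (1/3)·37.0625 = 36.8125.

37.0625, 36.8125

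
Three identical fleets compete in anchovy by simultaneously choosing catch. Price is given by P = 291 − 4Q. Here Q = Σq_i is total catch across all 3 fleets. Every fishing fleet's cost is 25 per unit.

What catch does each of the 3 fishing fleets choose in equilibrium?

A representative fishing fleet's profit is π_i = q_i(291 − 4Q) − 25q_i, with Q = q_i + Σ_{j≠i} q_j.
First-order condition: 266 − 8q_i − 4Σ_{j≠i} q_j = 0.
In a symmetric equilibrium every fishing fleet chooses the same q, so Σ_{j≠i} q_j = 2q. The condition becomes 266 − 16q = 0, giving q = 266/16 = 16.625.

16.625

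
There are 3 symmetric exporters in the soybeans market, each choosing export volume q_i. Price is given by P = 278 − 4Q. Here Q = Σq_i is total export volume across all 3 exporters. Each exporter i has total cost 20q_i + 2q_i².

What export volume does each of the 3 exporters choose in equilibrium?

A representative exporter's profit is π_i = q_i(278 − 4Q) − 20q_i − 2q_i², with Q = q_i + Σ_{j≠i} q_j.
First-order condition: 258 − 12q_i − 4Σ_{j≠i} q_j = 0.
Imposing symmetry (q_j = q for all j) turns Σ_{j≠i} q_j into 2q, so 258 = 20q and q = 12.9.

12.9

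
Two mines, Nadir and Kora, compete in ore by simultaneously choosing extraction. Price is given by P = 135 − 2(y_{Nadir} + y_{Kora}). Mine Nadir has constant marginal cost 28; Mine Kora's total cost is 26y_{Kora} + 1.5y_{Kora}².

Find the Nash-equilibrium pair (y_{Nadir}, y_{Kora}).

Mine Nadir's profit: π = y_{Nadir}(135 − 2(y_{Nadir} + y_{Kora})) − 28y_{Nadir}.
∂π/∂y_{Nadir} = 107 − 4y_{Nadir} − 2y_{Kora} = 0, so y_{Nadir} = 26.75 − 0.5y_{Kora}.
For Kora: ∂π/∂y_{Kora} = 109 − 7y_{Kora} − 2y_{Nadir} = 0 ⇒ y_{Kora} = 109/7 − (2/7)y_{Nadir}.
Plugging y_{Kora} into Nadir's best response: y_{Nadir} = 26.75 − 0.5(109/7 − (2/7)y_{Nadir}) ⇒ (6/7)y_{Nadir} = 531/28, so y_{Nadir} = 22.125.
Then y_{Kora} = 109/7 − (2/7)·22.125 = 9.25.

22.125, 9.25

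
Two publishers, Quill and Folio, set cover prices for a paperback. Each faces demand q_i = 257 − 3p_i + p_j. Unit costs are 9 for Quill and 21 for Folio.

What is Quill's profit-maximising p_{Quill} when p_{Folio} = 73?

Quill's profit: π = (p_{Quill} − 9)(257 − 3p_{Quill} + p_{Folio}).
∂π/∂p_{Quill} = 284 − 6p_{Quill} + p_{Folio} = 0 ⇒ p_{Quill} = 142/3 + (1/6)p_{Folio}.
At p_{Folio} = 73: p_{Quill} = 142/3 + (1/6)·73 = 59.5.

59.5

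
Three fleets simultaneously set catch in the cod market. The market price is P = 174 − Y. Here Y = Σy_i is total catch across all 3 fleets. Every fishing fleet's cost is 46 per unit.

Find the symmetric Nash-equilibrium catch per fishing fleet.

32

A representative fishing fleet's profit is π_i = y_i(174 − Y) − 46y_i, with Y = y_i + Σ_{j≠i} y_j.
First-order condition: 128 − 2y_i − Σ_{j≠i} y_j = 0.
With identical fishing fleets, set every y_j = y: then 128 − 2y − 2y = 0, i.e. y = 128/4 = 32.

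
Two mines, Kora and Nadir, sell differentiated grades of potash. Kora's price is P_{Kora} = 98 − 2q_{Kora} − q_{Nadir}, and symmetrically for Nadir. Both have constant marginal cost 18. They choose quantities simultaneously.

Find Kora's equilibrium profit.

Mine Kora's profit: π = q_{Kora}(98 − 2q_{Kora} − q_{Nadir}) − 18q_{Kora}.
∂π/∂q_{Kora} = 80 − 4q_{Kora} − q_{Nadir} = 0 ⇒ q_{Kora} = 20 − 0.25q_{Nadir}.
By symmetry q_{Nadir} = q_{Kora}; substituting into the reaction function, 1.25q_{Kora} = 20 and q_{Kora} = 16.
P_{Kora} = 98 − 2·16 − 16 = 50.
Profit = (50 − 18)·16 = 512.

512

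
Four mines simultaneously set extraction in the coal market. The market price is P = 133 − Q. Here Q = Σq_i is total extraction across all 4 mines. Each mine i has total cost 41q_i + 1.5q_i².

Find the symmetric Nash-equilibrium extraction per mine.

A representative mine's profit is π_i = q_i(133 − Q) − 41q_i − 1.5q_i², with Q = q_i + Σ_{j≠i} q_j.
First-order condition: 92 − 5q_i − Σ_{j≠i} q_j = 0.
In a symmetric equilibrium every mine chooses the same q, so Σ_{j≠i} q_j = 3q. The condition becomes 92 − 8q = 0, giving q = 92/8 = 11.5.

11.5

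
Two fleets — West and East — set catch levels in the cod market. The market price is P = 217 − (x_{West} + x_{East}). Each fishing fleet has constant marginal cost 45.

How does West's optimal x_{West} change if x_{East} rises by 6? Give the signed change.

Fishing fleet West's profit: π = x_{West}(217 − (x_{West} + x_{East})) − 45x_{West}.
∂π/∂x_{West} = 172 − 2x_{West} − x_{East} = 0, so x_{West} = 86 − 0.5x_{East}.
The reaction-function slope is −0.5, so a 6-unit rise in x_{East} moves x_{West} by −0.5 × 6 = −3. West's best response falls — the actions are strategic substitutes.

-3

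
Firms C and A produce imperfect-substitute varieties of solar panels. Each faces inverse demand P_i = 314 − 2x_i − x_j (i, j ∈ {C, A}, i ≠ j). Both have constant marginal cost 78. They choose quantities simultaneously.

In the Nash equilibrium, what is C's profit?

4455.68

Firm C's profit: π = x_C(314 − 2x_C − x_A) − 78x_C.
∂π/∂x_C = 236 − 4x_C − x_A = 0 ⇒ x_C = 59 − 0.25x_A.
The game is symmetric, so in equilibrium x_A = x_C: the reaction function gives 1.25x_C = 59, hence x_C = 47.2.
P_C = 314 − 2·47.2 − 47.2 = 172.4.
Profit = (172.4 − 78)·47.2 = 4455.68.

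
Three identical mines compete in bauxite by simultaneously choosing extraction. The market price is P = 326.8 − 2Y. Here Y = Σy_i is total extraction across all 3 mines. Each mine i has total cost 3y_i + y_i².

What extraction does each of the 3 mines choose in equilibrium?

A representative mine's profit is π_i = y_i(326.8 − 2Y) − 3y_i − y_i², with Y = y_i + Σ_{j≠i} y_j.
First-order condition: 323.8 − 6y_i − 2Σ_{j≠i} y_j = 0.
In a symmetric equilibrium every mine chooses the same y, so Σ_{j≠i} y_j = 2y. The condition becomes 323.8 − 10y = 0, giving y = 323.8/10 = 32.38.

32.38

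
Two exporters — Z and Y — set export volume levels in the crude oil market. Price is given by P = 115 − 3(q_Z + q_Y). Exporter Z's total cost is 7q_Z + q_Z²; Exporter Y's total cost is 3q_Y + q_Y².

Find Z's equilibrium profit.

Exporter Z's profit: π = q_Z(115 − 3(q_Z + q_Y)) − 7q_Z − q_Z².
∂π/∂q_Z = 108 − 8q_Z − 3q_Y = 0, so q_Z = 13.5 − 0.375q_Y.
By the same steps for Y: q_Y = 14 − 0.375q_Z.
Substituting the second reaction function into the first: q_Z = 13.5 − 0.375(14 − 0.375q_Z), which gives (55/64)q_Z = 8.25 ⇒ q_Z = 9.6.
Then q_Y = 14 − 0.375·9.6 = 10.4.
Price P = 115 − 3·20 = 55.
Z's profit: (55 − 7)·9.6 − (9.6)² = 368.64.

368.64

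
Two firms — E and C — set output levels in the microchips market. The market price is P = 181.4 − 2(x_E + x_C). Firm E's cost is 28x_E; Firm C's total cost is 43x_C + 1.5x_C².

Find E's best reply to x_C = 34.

21.35

Firm E's profit: π = x_E(181.4 − 2(x_E + x_C)) − 28x_E.
∂π/∂x_E = 153.4 − 4x_E − 2x_C = 0, so x_E = 38.35 − 0.5x_C.
At x_C = 34: x_E = 38.35 − 0.5·34 = 21.35.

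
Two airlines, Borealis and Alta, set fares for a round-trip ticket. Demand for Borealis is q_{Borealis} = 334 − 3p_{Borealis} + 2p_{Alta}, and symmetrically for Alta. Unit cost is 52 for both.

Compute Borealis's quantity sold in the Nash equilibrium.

Borealis's profit: π = (p_{Borealis} − 52)(334 − 3p_{Borealis} + 2p_{Alta}).
∂π/∂p_{Borealis} = 490 − 6p_{Borealis} + 2p_{Alta} = 0 ⇒ p_{Borealis} = 245/3 + (1/3)p_{Alta}.
By symmetry p_{Alta} = p_{Borealis}; substituting into the reaction function, (2/3)p_{Borealis} = 245/3 and p_{Borealis} = 122.5.
q_{Borealis} = 334 − 3·122.5 + 2·122.5 = 211.5.

211.5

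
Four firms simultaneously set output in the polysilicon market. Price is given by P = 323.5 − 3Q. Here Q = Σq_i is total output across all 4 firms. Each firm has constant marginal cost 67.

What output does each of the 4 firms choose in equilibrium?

17.1

A representative firm's profit is π_i = q_i(323.5 − 3Q) − 67q_i, with Q = q_i + Σ_{j≠i} q_j.
First-order condition: 256.5 − 6q_i − 3Σ_{j≠i} q_j = 0.
In a symmetric equilibrium every firm chooses the same q, so Σ_{j≠i} q_j = 3q. The condition becomes 256.5 − 15q = 0, giving q = 256.5/15 = 17.1.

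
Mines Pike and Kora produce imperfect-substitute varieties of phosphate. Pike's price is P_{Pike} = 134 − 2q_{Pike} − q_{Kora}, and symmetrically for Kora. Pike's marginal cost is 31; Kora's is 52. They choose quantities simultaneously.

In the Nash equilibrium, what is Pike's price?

75

Mine Pike's profit: π = q_{Pike}(134 − 2q_{Pike} − q_{Kora}) − 31q_{Pike}.
∂π/∂q_{Pike} = 103 − 4q_{Pike} − q_{Kora} = 0 ⇒ q_{Pike} = 25.75 − 0.25q_{Kora}.
Similarly q_{Kora} = 20.5 − 0.25q_{Pike}.
Plugging q_{Kora} into Pike's best response: q_{Pike} = 25.75 − 0.25(20.5 − 0.25q_{Pike}) ⇒ 0.9375q_{Pike} = 20.625, so q_{Pike} = 22.
Then q_{Kora} = 20.5 − 0.25·22 = 15.
P_{Pike} = 134 − 2·22 − 15 = 75.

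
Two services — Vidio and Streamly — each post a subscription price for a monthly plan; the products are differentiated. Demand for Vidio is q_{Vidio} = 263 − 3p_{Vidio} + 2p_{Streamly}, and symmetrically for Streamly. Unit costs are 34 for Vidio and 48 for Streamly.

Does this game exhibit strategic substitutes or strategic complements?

strategic complements

Vidio's profit: π = (p_{Vidio} − 34)(263 − 3p_{Vidio} + 2p_{Streamly}).
∂π/∂p_{Vidio} = 365 − 6p_{Vidio} + 2p_{Streamly} = 0 ⇒ p_{Vidio} = 365/6 + (1/3)p_{Streamly}.
The best-response slope dp_{Vidio}/dp_{Streamly} = 1/3 > 0: the reaction function is upward-sloping, so the choices are strategic complements.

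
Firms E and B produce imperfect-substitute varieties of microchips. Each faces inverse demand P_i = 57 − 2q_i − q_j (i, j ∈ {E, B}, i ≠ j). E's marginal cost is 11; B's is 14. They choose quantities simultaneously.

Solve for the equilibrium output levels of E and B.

Firm E's profit: π = q_E(57 − 2q_E − q_B) − 11q_E.
∂π/∂q_E = 46 − 4q_E − q_B = 0 ⇒ q_E = 11.5 − 0.25q_B.
Similarly q_B = 10.75 − 0.25q_E.
Substituting the second reaction function into the first: q_E = 11.5 − 0.25(10.75 − 0.25q_E), which gives 0.9375q_E = 8.8125 ⇒ q_E = 9.4.
Then q_B = 10.75 − 0.25·9.4 = 8.4.

9.4, 8.4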